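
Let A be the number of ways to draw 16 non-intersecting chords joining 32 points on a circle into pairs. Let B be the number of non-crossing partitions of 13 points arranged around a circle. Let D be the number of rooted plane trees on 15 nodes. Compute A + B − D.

Non-crossing perfect matchings of 2n points on a circle are counted by C_n; with 32 points, n = 16. So A = C_16 = 35357670.
Non-crossing partitions of an n-element set are counted by C_n; here n = 13. So B = C_13 = 742900.
A rooted plane tree on 15 nodes has 14 edges, and such trees are counted by C_14. So D = C_14 = 2674440.
A + B − D = 35357670 + 742900 − 2674440 = 33426130.

33426130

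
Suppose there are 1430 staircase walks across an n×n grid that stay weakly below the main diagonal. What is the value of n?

8

Such diagonal-avoiding paths in an n×n grid are counted by C_n. The Catalan number equal to 1430 is C_8.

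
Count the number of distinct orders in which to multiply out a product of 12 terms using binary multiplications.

Parenthesizations of m factors correspond to full binary trees with m leaves, counted by C_{m−1}; m = 12 gives C_11.
C_11 = C_10 · 2(2·10+1)/(10+2) = 16796 · 42/12 = 58786.

58786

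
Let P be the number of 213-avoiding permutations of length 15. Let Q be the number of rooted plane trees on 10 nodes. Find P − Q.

Permutations of [n] avoiding any single length-3 pattern are counted by C_n; here n = 15. So P = C_15 = 9694845.
A rooted plane tree on 10 nodes has 9 edges, and such trees are counted by C_9. So Q = C_9 = 4862.
P − Q = 9694845 − 4862 = 9689983.

9689983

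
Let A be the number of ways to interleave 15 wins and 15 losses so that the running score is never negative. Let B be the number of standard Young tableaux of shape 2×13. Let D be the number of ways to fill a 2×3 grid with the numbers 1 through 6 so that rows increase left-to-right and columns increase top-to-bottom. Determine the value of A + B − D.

10437740

Ballot sequences with n votes each where one side never trails are Dyck words, counted by C_n; here n = 15. So A = C_15 = 9694845.
Standard Young tableaux of shape 2×n are counted by C_n; here n = 13. So B = C_13 = 742900.
Standard Young tableaux of shape 2×n are counted by C_n; here n = 3. So D = C_3 = 5.
A + B − D = 9694845 + 742900 − 5 = 10437740.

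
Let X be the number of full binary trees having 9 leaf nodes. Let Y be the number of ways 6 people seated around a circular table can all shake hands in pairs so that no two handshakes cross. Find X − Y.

1425

A full binary tree with L leaves has L−1 internal nodes and is counted by C_{L−1}; L = 9 gives C_8. So X = C_8 = 1430.
Non-crossing handshake pairings of 2n people are counted by C_n; 6 people gives n = 3. So Y = C_3 = 5.
X − Y = 1430 − 5 = 1425.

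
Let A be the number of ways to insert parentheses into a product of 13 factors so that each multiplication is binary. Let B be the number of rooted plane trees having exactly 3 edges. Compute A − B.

Ways to associate a product of 13 factors correspond to binary trees on 13 leaves, so the count is C_12. So A = C_12 = 208012.
A rooted plane tree with 3 edges has 4 nodes, and the count is C_3. So B = C_3 = 5.
A − B = 208012 − 5 = 208007.

208007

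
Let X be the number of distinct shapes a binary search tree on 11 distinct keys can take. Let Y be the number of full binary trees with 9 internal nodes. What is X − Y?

There are C_n binary search tree shapes on n keys; with n = 11 that is C_11. So X = C_11 = 58786.
The number of full binary trees on 9 internal nodes is the Catalan number C_9. So Y = C_9 = 4862.
X − Y = 58786 − 4862 = 53924.

53924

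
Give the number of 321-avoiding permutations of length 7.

429

Permutations of [n] avoiding any single length-3 pattern are counted by C_n; here n = 7.
C_7 = C_6 · 2(2·6+1)/(6+2) = 132 · 26/8 = 429.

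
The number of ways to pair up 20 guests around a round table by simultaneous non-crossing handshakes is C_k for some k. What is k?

10

Non-crossing handshake pairings of 2n people are counted by C_n; 20 people gives n = 10.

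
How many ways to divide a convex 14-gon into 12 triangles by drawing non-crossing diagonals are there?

The number of triangulations of a 14-gon is the Catalan number C_12 (index = sides − 2).
C_12 = C(24,12)/13 = 2704156/13 = 208012.

208012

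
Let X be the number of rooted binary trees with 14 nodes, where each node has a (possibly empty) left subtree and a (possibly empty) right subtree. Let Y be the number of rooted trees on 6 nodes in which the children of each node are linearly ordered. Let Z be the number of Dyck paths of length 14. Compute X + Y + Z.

Binary trees (left/right distinguished) on n nodes are counted by C_n; here n = 14. So X = C_14 = 2674440.
A rooted plane tree on 6 nodes has 5 edges, and such trees are counted by C_5. So Y = C_5 = 42.
Dyck paths of semilength n (length 2n) are counted by C_n; here n = 7. So Z = C_7 = 429.
X + Y + Z = 2674440 + 42 + 429 = 2674911.

2674911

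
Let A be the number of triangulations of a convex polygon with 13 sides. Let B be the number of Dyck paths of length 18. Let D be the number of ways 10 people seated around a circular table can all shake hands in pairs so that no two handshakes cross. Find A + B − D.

A convex 13-gon is triangulated into 11 triangles, and the number of such triangulations is the Catalan number C_{13−2} = C_11. So A = C_11 = 58786.
A Dyck path with 9 up-steps and 9 down-steps has semilength 9, so there are C_9 of them. So B = C_9 = 4862.
With 10 = 2·5 people, non-crossing handshake pairings are non-crossing perfect matchings on a circle, counted by C_5. So D = C_5 = 42.
A + B − D = 58786 + 4862 − 42 = 63606.

63606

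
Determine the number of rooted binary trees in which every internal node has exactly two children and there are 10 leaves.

4862

Full binary trees with 10 leaves have 10−1 = 9 internal nodes, so there are C_9 of them.
C_9 = C(18,9)/10 = 48620/10 = 4862.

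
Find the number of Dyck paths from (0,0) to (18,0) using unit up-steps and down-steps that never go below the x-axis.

Paths of 9 up- and 9 down-steps that never dip below the axis are Dyck paths; their count is C_9.
C_9 = C_8 · 2(2·8+1)/(8+2) = 1430 · 34/10 = 4862.

4862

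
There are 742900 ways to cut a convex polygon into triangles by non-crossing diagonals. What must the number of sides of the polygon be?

15

Triangulations of a convex m-gon are counted by C_{m−2}. The Catalan number equal to 742900 is C_13.
So m − 2 = 13, giving m = 15 sides.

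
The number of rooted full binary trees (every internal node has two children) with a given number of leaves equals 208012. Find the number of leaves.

Full binary trees with L leaves are counted by C_{L−1}. Since C_12 = 208012, the index is 12.
So the index is 12, and the number of leaves is 12 + 1 = 13.

13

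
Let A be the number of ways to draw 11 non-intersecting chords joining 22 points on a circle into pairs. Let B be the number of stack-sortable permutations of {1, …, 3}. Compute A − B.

Pairing 22 circle points by 11 non-crossing chords gives C_11 matchings. So A = C_11 = 58786.
By Knuth's characterisation, the stack-sortable permutations of length 3 are the 231-avoiders, numbering C_3. So B = C_3 = 5.
A − B = 58786 − 5 = 58781.

58781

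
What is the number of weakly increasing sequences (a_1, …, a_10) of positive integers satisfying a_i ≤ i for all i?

Such sub-staircase sequences of length n are counted by C_n; here n = 10.
C_10 = C_9 · 2(2·9+1)/(9+2) = 4862 · 38/11 = 16796.

16796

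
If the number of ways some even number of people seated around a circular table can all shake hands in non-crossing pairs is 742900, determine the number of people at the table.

Non-crossing handshake pairings of 2n people are counted by C_n, and C_13 = 742900.
So n = 13, and there are 2n = 26 people.

26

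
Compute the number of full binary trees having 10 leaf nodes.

Full binary trees with 10 leaves have 10−1 = 9 internal nodes, so there are C_9 of them.
C_9 = C(18,9)/10 = 48620/10 = 4862.

4862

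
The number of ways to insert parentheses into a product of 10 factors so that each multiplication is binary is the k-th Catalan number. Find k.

9

Ways to associate a product of 10 factors correspond to binary trees on 10 leaves, so the count is C_9.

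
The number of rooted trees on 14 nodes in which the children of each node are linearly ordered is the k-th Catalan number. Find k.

13

Rooted ordered (plane) trees on m nodes have m−1 edges and are counted by C_{m−1}; m = 14 gives C_13.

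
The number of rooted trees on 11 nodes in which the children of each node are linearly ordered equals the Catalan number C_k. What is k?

10

Rooted ordered (plane) trees on m nodes have m−1 edges and are counted by C_{m−1}; m = 11 gives C_10.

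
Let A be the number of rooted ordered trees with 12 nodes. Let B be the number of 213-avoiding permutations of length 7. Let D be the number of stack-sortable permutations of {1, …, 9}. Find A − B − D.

53495

Rooted ordered (plane) trees on m nodes have m−1 edges and are counted by C_{m−1}; m = 12 gives C_11. So A = C_11 = 58786.
Permutations of [n] avoiding any single length-3 pattern are counted by C_n; here n = 7. So B = C_7 = 429.
By Knuth's characterisation, the stack-sortable permutations of length 9 are the 231-avoiders, numbering C_9. So D = C_9 = 4862.
A − B − D = 58786 − 429 − 4862 = 53495.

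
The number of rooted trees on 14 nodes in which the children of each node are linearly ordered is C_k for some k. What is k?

13

A rooted plane tree on 14 nodes has 13 edges, and such trees are counted by C_13.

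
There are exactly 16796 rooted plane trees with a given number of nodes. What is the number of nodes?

Rooted ordered trees on m nodes are counted by C_{m−1}, and C_10 = 16796.
So the index is 10, and the number of nodes is 10 + 1 = 11.

11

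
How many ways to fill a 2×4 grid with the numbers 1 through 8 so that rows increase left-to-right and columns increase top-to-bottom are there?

14

Standard Young tableaux of shape 2×n are counted by C_n; here n = 4.
C_4 = 14.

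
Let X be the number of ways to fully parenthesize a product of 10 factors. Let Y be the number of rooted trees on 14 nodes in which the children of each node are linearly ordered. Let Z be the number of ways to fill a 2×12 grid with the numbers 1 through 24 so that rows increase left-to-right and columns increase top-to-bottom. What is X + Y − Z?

539750

Ways to associate a product of 10 factors correspond to binary trees on 10 leaves, so the count is C_9. So X = C_9 = 4862.
Rooted ordered (plane) trees on m nodes have m−1 edges and are counted by C_{m−1}; m = 14 gives C_13. So Y = C_13 = 742900.
By the hook-length formula (or a Dyck-path bijection), SYT of shape 2×12 number C_12. So Z = C_12 = 208012.
X + Y − Z = 4862 + 742900 − 208012 = 539750.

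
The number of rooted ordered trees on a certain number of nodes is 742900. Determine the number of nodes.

Rooted ordered trees on m nodes are counted by C_{m−1}. The Catalan number equal to 742900 is C_13.
So the index is 13, and the number of nodes is 13 + 1 = 14.

14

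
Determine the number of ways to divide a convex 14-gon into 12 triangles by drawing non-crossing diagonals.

208012

A convex 14-gon is triangulated into 12 triangles, and the number of such triangulations is the Catalan number C_{14−2} = C_12.
C_12 = C(24,12)/13 = 2704156/13 = 208012.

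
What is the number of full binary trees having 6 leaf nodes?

A full binary tree with L leaves has L−1 internal nodes and is counted by C_{L−1}; L = 6 gives C_5.
C_5 = C(10,5)/6 = 252/6 = 42.

42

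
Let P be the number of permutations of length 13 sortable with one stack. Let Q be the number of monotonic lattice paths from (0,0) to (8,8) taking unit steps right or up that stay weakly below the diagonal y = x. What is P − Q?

741470

By Knuth's characterisation, the stack-sortable permutations of length 13 are the 231-avoiders, numbering C_13. So P = C_13 = 742900.
Sub-diagonal monotone paths from (0,0) to (8,8) biject with Dyck paths of semilength 8, giving C_8. So Q = C_8 = 1430.
P − Q = 742900 − 1430 = 741470.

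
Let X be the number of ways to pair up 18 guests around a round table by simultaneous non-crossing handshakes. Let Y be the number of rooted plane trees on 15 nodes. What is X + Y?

Non-crossing handshake pairings of 2n people are counted by C_n; 18 people gives n = 9. So X = C_9 = 4862.
Rooted ordered (plane) trees on m nodes have m−1 edges and are counted by C_{m−1}; m = 15 gives C_14. So Y = C_14 = 2674440.
X + Y = 4862 + 2674440 = 2679302.

2679302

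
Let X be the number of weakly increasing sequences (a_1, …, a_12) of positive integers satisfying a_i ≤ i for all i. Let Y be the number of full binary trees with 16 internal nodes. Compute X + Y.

Such sub-staircase sequences of length n are counted by C_n; here n = 12. So X = C_12 = 208012.
Full binary trees with n internal nodes are counted by C_n; here n = 16. So Y = C_16 = 35357670.
X + Y = 208012 + 35357670 = 35565682.

35565682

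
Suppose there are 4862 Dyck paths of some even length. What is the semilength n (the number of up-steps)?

9

Dyck paths of semilength n are counted by C_n. The Catalan number equal to 4862 is C_9.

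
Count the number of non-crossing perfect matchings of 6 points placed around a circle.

Pairing 6 circle points by 3 non-crossing chords gives C_3 matchings.
C_3 = C(6,3)/4 = 20/4 = 5.

5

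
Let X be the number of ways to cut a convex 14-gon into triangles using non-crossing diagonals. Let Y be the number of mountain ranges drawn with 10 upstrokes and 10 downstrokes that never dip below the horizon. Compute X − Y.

191216

Triangulations of a convex m-gon are counted by C_{m−2}; with m = 14 this is C_12. So X = C_12 = 208012.
Paths of 10 up- and 10 down-steps that never dip below the axis are Dyck paths; their count is C_10. So Y = C_10 = 16796.
X − Y = 208012 − 16796 = 191216.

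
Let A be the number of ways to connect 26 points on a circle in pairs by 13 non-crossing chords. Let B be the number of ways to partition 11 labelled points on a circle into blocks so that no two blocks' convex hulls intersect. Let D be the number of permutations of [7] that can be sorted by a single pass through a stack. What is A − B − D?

683685

Pairing 26 circle points by 13 non-crossing chords gives C_13 matchings. So A = C_13 = 742900.
The non-crossing partitions of [11] form a lattice of size C_11. So B = C_11 = 58786.
By Knuth's characterisation, the stack-sortable permutations of length 7 are the 231-avoiders, numbering C_7. So D = C_7 = 429.
A − B − D = 742900 − 58786 − 429 = 683685.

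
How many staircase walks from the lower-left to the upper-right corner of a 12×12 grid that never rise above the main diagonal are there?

Monotone paths in an n×n grid that stay weakly below the diagonal are counted by C_n; here n = 12.
C_12 = 208012.

208012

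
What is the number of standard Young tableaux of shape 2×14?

By the hook-length formula (or a Dyck-path bijection), SYT of shape 2×14 number C_14.
C_14 = C(28,14)/15 = 40116600/15 = 2674440.

2674440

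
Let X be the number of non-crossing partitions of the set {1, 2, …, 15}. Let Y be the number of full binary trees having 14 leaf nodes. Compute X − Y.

8951945

Non-crossing partitions of an n-element set are counted by C_n; here n = 15. So X = C_15 = 9694845.
A full binary tree with L leaves has L−1 internal nodes and is counted by C_{L−1}; L = 14 gives C_13. So Y = C_13 = 742900.
X − Y = 9694845 − 742900 = 8951945.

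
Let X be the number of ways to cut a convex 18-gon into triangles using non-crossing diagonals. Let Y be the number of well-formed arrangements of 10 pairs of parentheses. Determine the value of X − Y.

35340874

A convex 18-gon is triangulated into 16 triangles, and the number of such triangulations is the Catalan number C_{18−2} = C_16. So X = C_16 = 35357670.
Balanced strings of n pairs of brackets are counted by C_n; here n = 10. So Y = C_10 = 16796.
X − Y = 35357670 − 16796 = 35340874.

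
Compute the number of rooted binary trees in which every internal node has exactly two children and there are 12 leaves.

A full binary tree with L leaves has L−1 internal nodes and is counted by C_{L−1}; L = 12 gives C_11.
C_11 = 58786.

58786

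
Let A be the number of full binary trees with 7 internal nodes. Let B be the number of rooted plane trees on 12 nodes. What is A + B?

59215

Full binary trees with n internal nodes are counted by C_n; here n = 7. So A = C_7 = 429.
A rooted plane tree on 12 nodes has 11 edges, and such trees are counted by C_11. So B = C_11 = 58786.
A + B = 429 + 58786 = 59215.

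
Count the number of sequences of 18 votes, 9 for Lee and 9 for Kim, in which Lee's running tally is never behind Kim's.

Ballot sequences with n votes each where one side never trails are Dyck words, counted by C_n; here n = 9.
C_9 = C_8 · 2(2·8+1)/(8+2) = 1430 · 34/10 = 4862.

4862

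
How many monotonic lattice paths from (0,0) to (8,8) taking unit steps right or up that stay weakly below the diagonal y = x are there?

1430

Sub-diagonal monotone paths from (0,0) to (8,8) biject with Dyck paths of semilength 8, giving C_8.
C_8 = C(16,8)/9 = 12870/9 = 1430.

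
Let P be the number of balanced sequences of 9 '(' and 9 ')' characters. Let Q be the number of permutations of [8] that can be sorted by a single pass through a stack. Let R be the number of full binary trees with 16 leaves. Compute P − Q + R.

9698277

A balanced arrangement of 9 bracket pairs is a Dyck word of semilength 9, so the count is C_9. So P = C_9 = 4862.
By Knuth's characterisation, the stack-sortable permutations of length 8 are the 231-avoiders, numbering C_8. So Q = C_8 = 1430.
A full binary tree with L leaves has L−1 internal nodes and is counted by C_{L−1}; L = 16 gives C_15. So R = C_15 = 9694845.
P − Q + R = 4862 − 1430 + 9694845 = 9698277.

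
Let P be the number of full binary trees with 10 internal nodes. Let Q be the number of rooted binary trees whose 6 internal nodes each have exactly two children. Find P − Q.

The number of full binary trees on 10 internal nodes is the Catalan number C_10. So P = C_10 = 16796.
The number of full binary trees on 6 internal nodes is the Catalan number C_6. So Q = C_6 = 132.
P − Q = 16796 − 132 = 16664.

16664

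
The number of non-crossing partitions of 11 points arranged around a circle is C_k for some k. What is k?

11

Non-crossing partitions of an n-element set are counted by C_n; here n = 11.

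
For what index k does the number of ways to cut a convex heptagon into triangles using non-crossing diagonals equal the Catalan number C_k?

A convex 7-gon is triangulated into 5 triangles, and the number of such triangulations is the Catalan number C_{7−2} = C_5.

5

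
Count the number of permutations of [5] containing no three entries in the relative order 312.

For any fixed pattern of length 3, the pattern-avoiding permutations of [5] number C_5.
C_5 = C_4 · 2(2·4+1)/(4+2) = 14 · 18/6 = 42.

42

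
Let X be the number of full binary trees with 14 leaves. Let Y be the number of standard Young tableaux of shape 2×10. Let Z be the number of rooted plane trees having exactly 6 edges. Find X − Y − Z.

725972

A full binary tree with L leaves has L−1 internal nodes and is counted by C_{L−1}; L = 14 gives C_13. So X = C_13 = 742900.
Standard Young tableaux of shape 2×n are counted by C_n; here n = 10. So Y = C_10 = 16796.
Rooted ordered trees with n edges are counted by C_n; here n = 6. So Z = C_6 = 132.
X − Y − Z = 742900 − 16796 − 132 = 725972.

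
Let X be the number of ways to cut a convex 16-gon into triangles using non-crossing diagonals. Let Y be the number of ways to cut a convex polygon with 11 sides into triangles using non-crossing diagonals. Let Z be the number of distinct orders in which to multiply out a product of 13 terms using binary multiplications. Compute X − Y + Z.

2877590

Triangulations of a convex m-gon are counted by C_{m−2}; with m = 16 this is C_14. So X = C_14 = 2674440.
The number of triangulations of an 11-gon is the Catalan number C_9 (index = sides − 2). So Y = C_9 = 4862.
Parenthesizations of m factors correspond to full binary trees with m leaves, counted by C_{m−1}; m = 13 gives C_12. So Z = C_12 = 208012.
X − Y + Z = 2674440 − 4862 + 208012 = 2877590.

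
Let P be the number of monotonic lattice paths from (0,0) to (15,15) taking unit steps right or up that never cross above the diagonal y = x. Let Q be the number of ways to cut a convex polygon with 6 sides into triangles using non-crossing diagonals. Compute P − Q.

Monotone paths in an n×n grid that stay weakly below the diagonal are counted by C_n; here n = 15. So P = C_15 = 9694845.
The number of triangulations of a 6-gon is the Catalan number C_4 (index = sides − 2). So Q = C_4 = 14.
P − Q = 9694845 − 14 = 9694831.

9694831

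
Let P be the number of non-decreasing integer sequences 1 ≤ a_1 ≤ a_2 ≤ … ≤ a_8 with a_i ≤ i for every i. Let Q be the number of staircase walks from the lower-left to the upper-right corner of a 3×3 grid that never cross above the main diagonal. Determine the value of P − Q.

Such sub-staircase sequences of length n are counted by C_n; here n = 8. So P = C_8 = 1430.
Monotone paths in an n×n grid that stay weakly below the diagonal are counted by C_n; here n = 3. So Q = C_3 = 5.
P − Q = 1430 − 5 = 1425.

1425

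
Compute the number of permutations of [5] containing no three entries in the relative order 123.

42

Permutations of [n] avoiding any single length-3 pattern are counted by C_n; here n = 5.
C_5 = C(10,5)/6 = 252/6 = 42.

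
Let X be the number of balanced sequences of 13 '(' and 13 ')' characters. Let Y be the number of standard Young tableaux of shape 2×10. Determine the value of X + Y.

759696

With 13 pairs the number of balanced bracket strings is the Catalan number C_13. So X = C_13 = 742900.
Standard Young tableaux of shape 2×n are counted by C_n; here n = 10. So Y = C_10 = 16796.
X + Y = 742900 + 16796 = 759696.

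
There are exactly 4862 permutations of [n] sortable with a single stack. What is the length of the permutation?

Stack-sortable permutations of [n] are counted by C_n; 4862 = C_9.

9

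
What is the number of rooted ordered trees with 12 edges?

Rooted ordered trees with n edges are counted by C_n; here n = 12.
C_12 = C_11 · 2(2·11+1)/(11+2) = 58786 · 46/13 = 208012.

208012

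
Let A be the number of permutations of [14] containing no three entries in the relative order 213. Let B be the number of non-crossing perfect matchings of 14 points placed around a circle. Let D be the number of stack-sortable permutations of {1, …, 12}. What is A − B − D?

2465999

For any fixed pattern of length 3, the pattern-avoiding permutations of [14] number C_14. So A = C_14 = 2674440.
Non-crossing perfect matchings of 2n points on a circle are counted by C_n; with 14 points, n = 7. So B = C_7 = 429.
By Knuth's characterisation, the stack-sortable permutations of length 12 are the 231-avoiders, numbering C_12. So D = C_12 = 208012.
A − B − D = 2674440 − 429 − 208012 = 2465999.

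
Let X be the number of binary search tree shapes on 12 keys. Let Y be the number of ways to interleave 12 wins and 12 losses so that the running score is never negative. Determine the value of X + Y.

416024

There are C_n binary search tree shapes on n keys; with n = 12 that is C_12. So X = C_12 = 208012.
Reading a vote for the leader as '(' and for the other as ')' turns such a sequence into a balanced string of 12 pairs, so the count is C_12. So Y = C_12 = 208012.
X + Y = 208012 + 208012 = 416024.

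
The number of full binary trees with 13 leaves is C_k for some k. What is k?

Full binary trees with 13 leaves have 13−1 = 12 internal nodes, so there are C_12 of them.

12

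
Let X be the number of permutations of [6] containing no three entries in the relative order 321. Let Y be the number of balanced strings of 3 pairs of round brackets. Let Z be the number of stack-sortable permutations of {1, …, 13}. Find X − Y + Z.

743027

Permutations of [n] avoiding any single length-3 pattern are counted by C_n; here n = 6. So X = C_6 = 132.
With 3 pairs the number of balanced bracket strings is the Catalan number C_3. So Y = C_3 = 5.
By Knuth's characterisation, the stack-sortable permutations of length 13 are the 231-avoiders, numbering C_13. So Z = C_13 = 742900.
X − Y + Z = 132 − 5 + 742900 = 743027.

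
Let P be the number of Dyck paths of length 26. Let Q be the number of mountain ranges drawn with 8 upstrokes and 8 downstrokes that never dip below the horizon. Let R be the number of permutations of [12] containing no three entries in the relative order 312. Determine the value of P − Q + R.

Dyck paths of semilength n (length 2n) are counted by C_n; here n = 13. So P = C_13 = 742900.
Paths of 8 up- and 8 down-steps that never dip below the axis are Dyck paths; their count is C_8. So Q = C_8 = 1430.
For any fixed pattern of length 3, the pattern-avoiding permutations of [12] number C_12. So R = C_12 = 208012.
P − Q + R = 742900 − 1430 + 208012 = 949482.

949482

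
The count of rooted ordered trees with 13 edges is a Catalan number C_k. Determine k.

13

Rooted ordered trees with n edges are counted by C_n; here n = 13.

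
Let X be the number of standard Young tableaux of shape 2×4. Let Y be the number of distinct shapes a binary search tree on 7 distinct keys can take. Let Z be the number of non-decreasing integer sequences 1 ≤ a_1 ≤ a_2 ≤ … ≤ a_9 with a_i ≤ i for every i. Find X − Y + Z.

4447

By the hook-length formula (or a Dyck-path bijection), SYT of shape 2×4 number C_4. So X = C_4 = 14.
Binary trees (left/right distinguished) on n nodes are counted by C_n; here n = 7. So Y = C_7 = 429.
Such sub-staircase sequences of length n are counted by C_n; here n = 9. So Z = C_9 = 4862.
X − Y + Z = 14 − 429 + 4862 = 4447.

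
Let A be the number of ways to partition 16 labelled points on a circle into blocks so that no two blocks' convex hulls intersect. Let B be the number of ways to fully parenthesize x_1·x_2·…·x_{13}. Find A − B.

35149658

Non-crossing partitions of an n-element set are counted by C_n; here n = 16. So A = C_16 = 35357670.
Ways to associate a product of 13 factors correspond to binary trees on 13 leaves, so the count is C_12. So B = C_12 = 208012.
A − B = 35357670 − 208012 = 35149658.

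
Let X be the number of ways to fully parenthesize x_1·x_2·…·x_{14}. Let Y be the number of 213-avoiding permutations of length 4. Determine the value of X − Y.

742886

Bracketing 14 factors into binary products is counted by C_{14−1} = C_13. So X = C_13 = 742900.
Permutations of [n] avoiding any single length-3 pattern are counted by C_n; here n = 4. So Y = C_4 = 14.
X − Y = 742900 − 14 = 742886.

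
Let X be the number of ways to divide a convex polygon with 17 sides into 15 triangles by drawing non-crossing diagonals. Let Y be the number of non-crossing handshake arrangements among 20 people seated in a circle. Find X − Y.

9678049

A convex 17-gon is triangulated into 15 triangles, and the number of such triangulations is the Catalan number C_{17−2} = C_15. So X = C_15 = 9694845.
With 20 = 2·10 people, non-crossing handshake pairings are non-crossing perfect matchings on a circle, counted by C_10. So Y = C_10 = 16796.
X − Y = 9694845 − 16796 = 9678049.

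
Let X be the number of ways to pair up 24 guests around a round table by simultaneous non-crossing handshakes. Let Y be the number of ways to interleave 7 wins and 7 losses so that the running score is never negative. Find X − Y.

Non-crossing handshake pairings of 2n people are counted by C_n; 24 people gives n = 12. So X = C_12 = 208012.
Ballot sequences with n votes each where one side never trails are Dyck words, counted by C_n; here n = 7. So Y = C_7 = 429.
X − Y = 208012 − 429 = 207583.

207583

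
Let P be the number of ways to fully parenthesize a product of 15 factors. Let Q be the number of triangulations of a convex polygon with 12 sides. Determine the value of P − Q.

Ways to associate a product of 15 factors correspond to binary trees on 15 leaves, so the count is C_14. So P = C_14 = 2674440.
A convex 12-gon is triangulated into 10 triangles, and the number of such triangulations is the Catalan number C_{12−2} = C_10. So Q = C_10 = 16796.
P − Q = 2674440 − 16796 = 2657644.

2657644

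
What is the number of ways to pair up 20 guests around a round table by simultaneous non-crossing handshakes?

Non-crossing handshake pairings of 2n people are counted by C_n; 20 people gives n = 10.
C_10 = C_9 · 2(2·9+1)/(9+2) = 4862 · 38/11 = 16796.

16796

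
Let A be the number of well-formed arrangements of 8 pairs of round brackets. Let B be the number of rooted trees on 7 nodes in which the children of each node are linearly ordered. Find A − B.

Balanced strings of n pairs of brackets are counted by C_n; here n = 8. So A = C_8 = 1430.
Rooted ordered (plane) trees on m nodes have m−1 edges and are counted by C_{m−1}; m = 7 gives C_6. So B = C_6 = 132.
A − B = 1430 − 132 = 1298.

1298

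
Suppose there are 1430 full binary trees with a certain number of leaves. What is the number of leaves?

Full binary trees with L leaves are counted by C_{L−1}, and C_8 = 1430.
So the index is 8, and the number of leaves is 8 + 1 = 9.

9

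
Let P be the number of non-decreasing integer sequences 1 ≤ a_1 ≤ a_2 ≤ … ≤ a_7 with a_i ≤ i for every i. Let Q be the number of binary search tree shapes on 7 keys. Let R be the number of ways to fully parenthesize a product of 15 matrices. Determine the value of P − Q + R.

Weakly increasing sequences with a_i ≤ i biject with Dyck paths of semilength 7, so there are C_7. So P = C_7 = 429.
There are C_n binary search tree shapes on n keys; with n = 7 that is C_7. So Q = C_7 = 429.
Ways to associate a product of 15 factors correspond to binary trees on 15 leaves, so the count is C_14. So R = C_14 = 2674440.
P − Q + R = 429 − 429 + 2674440 = 2674440.

2674440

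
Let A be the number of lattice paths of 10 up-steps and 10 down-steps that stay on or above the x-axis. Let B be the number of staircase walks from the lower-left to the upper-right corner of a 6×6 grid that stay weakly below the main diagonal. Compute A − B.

16664

A Dyck path with 10 up-steps and 10 down-steps has semilength 10, so there are C_10 of them. So A = C_10 = 16796.
Monotone paths in an n×n grid that stay weakly below the diagonal are counted by C_n; here n = 6. So B = C_6 = 132.
A − B = 16796 − 132 = 16664.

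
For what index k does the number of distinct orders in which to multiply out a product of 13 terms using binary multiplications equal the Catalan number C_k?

12

Bracketing 13 factors into binary products is counted by C_{13−1} = C_12.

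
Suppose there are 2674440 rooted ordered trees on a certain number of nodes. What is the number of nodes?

15

Rooted ordered trees on m nodes are counted by C_{m−1}. The Catalan number equal to 2674440 is C_14.
So the index is 14, and the number of nodes is 14 + 1 = 15.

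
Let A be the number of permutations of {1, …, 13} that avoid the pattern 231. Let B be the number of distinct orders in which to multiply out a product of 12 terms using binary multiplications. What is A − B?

Permutations of [n] avoiding any single length-3 pattern are counted by C_n; here n = 13. So A = C_13 = 742900.
Ways to associate a product of 12 factors correspond to binary trees on 12 leaves, so the count is C_11. So B = C_11 = 58786.
A − B = 742900 − 58786 = 684114.

684114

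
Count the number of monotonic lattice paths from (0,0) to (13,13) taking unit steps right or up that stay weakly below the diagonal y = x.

742900

Sub-diagonal monotone paths from (0,0) to (13,13) biject with Dyck paths of semilength 13, giving C_13.
C_13 = 742900.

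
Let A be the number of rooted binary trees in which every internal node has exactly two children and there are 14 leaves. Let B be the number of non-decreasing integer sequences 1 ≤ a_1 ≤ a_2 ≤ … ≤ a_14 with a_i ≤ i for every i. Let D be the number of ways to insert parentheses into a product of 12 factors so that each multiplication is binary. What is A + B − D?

A full binary tree with L leaves has L−1 internal nodes and is counted by C_{L−1}; L = 14 gives C_13. So A = C_13 = 742900.
Weakly increasing sequences with a_i ≤ i biject with Dyck paths of semilength 14, so there are C_14. So B = C_14 = 2674440.
Ways to associate a product of 12 factors correspond to binary trees on 12 leaves, so the count is C_11. So D = C_11 = 58786.
A + B − D = 742900 + 2674440 − 58786 = 3358554.

3358554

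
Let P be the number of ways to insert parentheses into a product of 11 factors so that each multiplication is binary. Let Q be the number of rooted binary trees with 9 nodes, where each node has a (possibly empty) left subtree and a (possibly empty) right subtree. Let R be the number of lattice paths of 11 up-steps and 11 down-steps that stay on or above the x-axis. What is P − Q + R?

Ways to associate a product of 11 factors correspond to binary trees on 11 leaves, so the count is C_10. So P = C_10 = 16796.
Binary trees (left/right distinguished) on n nodes are counted by C_n; here n = 9. So Q = C_9 = 4862.
Dyck paths of semilength n (length 2n) are counted by C_n; here n = 11. So R = C_11 = 58786.
P − Q + R = 16796 − 4862 + 58786 = 70720.

70720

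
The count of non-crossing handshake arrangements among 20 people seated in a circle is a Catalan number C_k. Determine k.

10

With 20 = 2·10 people, non-crossing handshake pairings are non-crossing perfect matchings on a circle, counted by C_10.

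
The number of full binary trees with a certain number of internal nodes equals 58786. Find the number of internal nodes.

11

Full binary trees with n internal nodes are counted by C_n, and C_11 = 58786.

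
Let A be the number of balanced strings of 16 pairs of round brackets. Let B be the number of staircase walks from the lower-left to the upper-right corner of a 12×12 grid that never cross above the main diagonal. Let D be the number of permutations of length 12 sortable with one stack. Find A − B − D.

34941646

With 16 pairs the number of balanced bracket strings is the Catalan number C_16. So A = C_16 = 35357670.
Monotone paths in an n×n grid that stay weakly below the diagonal are counted by C_n; here n = 12. So B = C_12 = 208012.
Stack-sortable permutations are exactly the 231-avoiding ones, counted by C_n; here n = 12. So D = C_12 = 208012.
A − B − D = 35357670 − 208012 − 208012 = 34941646.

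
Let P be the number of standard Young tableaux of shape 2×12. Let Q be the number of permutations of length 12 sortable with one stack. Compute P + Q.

416024

Standard Young tableaux of shape 2×n are counted by C_n; here n = 12. So P = C_12 = 208012.
By Knuth's characterisation, the stack-sortable permutations of length 12 are the 231-avoiders, numbering C_12. So Q = C_12 = 208012.
P + Q = 208012 + 208012 = 416024.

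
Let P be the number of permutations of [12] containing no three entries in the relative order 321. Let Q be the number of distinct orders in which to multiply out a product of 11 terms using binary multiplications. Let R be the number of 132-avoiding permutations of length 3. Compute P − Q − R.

For any fixed pattern of length 3, the pattern-avoiding permutations of [12] number C_12. So P = C_12 = 208012.
Ways to associate a product of 11 factors correspond to binary trees on 11 leaves, so the count is C_10. So Q = C_10 = 16796.
For any fixed pattern of length 3, the pattern-avoiding permutations of [3] number C_3. So R = C_3 = 5.
P − Q − R = 208012 − 16796 − 5 = 191211.

191211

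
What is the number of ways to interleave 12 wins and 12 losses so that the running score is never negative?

Reading a vote for the leader as '(' and for the other as ')' turns such a sequence into a balanced string of 12 pairs, so the count is C_12.
C_12 = C_11 · 2(2·11+1)/(11+2) = 58786 · 46/13 = 208012.

208012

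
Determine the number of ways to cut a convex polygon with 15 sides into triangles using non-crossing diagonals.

742900

A convex 15-gon is triangulated into 13 triangles, and the number of such triangulations is the Catalan number C_{15−2} = C_13.
C_13 = C_12 · 2(2·12+1)/(12+2) = 208012 · 50/14 = 742900.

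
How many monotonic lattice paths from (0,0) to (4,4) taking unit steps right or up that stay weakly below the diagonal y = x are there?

Sub-diagonal monotone paths from (0,0) to (4,4) biject with Dyck paths of semilength 4, giving C_4.
C_4 = 14.

14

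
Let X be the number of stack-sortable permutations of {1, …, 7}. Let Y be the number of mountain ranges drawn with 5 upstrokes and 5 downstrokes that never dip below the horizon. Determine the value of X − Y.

387

Stack-sortable permutations are exactly the 231-avoiding ones, counted by C_n; here n = 7. So X = C_7 = 429.
A Dyck path with 5 up-steps and 5 down-steps has semilength 5, so there are C_5 of them. So Y = C_5 = 42.
X − Y = 429 − 42 = 387.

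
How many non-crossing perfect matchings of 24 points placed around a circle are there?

Non-crossing perfect matchings of 2n points on a circle are counted by C_n; with 24 points, n = 12.
C_12 = C(24,12)/13 = 2704156/13 = 208012.

208012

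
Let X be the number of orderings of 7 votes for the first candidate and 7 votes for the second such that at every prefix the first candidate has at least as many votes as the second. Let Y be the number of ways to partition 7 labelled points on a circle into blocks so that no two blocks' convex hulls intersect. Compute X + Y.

Ballot sequences with n votes each where one side never trails are Dyck words, counted by C_n; here n = 7. So X = C_7 = 429.
Non-crossing partitions of an n-element set are counted by C_n; here n = 7. So Y = C_7 = 429.
X + Y = 429 + 429 = 858.

858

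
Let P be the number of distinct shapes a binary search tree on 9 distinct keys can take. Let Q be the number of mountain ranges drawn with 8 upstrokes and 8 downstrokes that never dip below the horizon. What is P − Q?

3432

Binary trees (left/right distinguished) on n nodes are counted by C_n; here n = 9. So P = C_9 = 4862.
A Dyck path with 8 up-steps and 8 down-steps has semilength 8, so there are C_8 of them. So Q = C_8 = 1430.
P − Q = 4862 − 1430 = 3432.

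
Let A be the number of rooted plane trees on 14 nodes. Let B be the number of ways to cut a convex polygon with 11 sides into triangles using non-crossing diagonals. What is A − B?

738038

A rooted plane tree on 14 nodes has 13 edges, and such trees are counted by C_13. So A = C_13 = 742900.
The number of triangulations of an 11-gon is the Catalan number C_9 (index = sides − 2). So B = C_9 = 4862.
A − B = 742900 − 4862 = 738038.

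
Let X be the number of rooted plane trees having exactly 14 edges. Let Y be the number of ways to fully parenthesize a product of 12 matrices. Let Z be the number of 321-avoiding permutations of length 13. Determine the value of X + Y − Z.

1990326

Rooted ordered trees with n edges are counted by C_n; here n = 14. So X = C_14 = 2674440.
Bracketing 12 factors into binary products is counted by C_{12−1} = C_11. So Y = C_11 = 58786.
Permutations of [n] avoiding any single length-3 pattern are counted by C_n; here n = 13. So Z = C_13 = 742900.
X + Y − Z = 2674440 + 58786 − 742900 = 1990326.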